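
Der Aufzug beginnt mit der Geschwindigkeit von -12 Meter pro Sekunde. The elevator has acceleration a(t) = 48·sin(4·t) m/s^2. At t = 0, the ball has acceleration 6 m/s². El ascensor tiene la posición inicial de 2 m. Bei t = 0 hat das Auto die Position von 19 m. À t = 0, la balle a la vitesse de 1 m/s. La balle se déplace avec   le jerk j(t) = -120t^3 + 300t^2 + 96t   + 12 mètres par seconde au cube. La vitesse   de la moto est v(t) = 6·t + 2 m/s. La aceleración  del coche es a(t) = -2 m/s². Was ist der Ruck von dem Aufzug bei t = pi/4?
Ausgehend von der Beschleunigung a(t) = 48·sin(4·t), nehmen wir 1 Ableitung. Mit d/dt von a(t) finden wir j(t) = 192·cos(4·t). Wir haben den Ruck j(t) = 192·cos(4·t). Durch Einsetzen von t = pi/4: j(pi/4) = -192.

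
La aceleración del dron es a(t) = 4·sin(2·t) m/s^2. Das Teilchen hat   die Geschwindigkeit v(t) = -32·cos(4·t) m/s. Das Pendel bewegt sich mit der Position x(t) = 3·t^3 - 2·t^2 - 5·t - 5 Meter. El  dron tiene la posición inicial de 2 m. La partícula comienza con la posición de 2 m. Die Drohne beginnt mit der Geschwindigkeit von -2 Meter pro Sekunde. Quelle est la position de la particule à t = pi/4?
Pour résoudre ceci, nous devons prendre 1 intégrale de notre équation de la vitesse v(t) = -32·cos(4·t). En prenant ∫v(t)dt et en appliquant x(0) = 2, nous trouvons x(t) = 2 - 8·sin(4·t). De l'équation de la position x(t) = 2 - 8·sin(4·t), nous substituons t = pi/4 pour obtenir x = 2.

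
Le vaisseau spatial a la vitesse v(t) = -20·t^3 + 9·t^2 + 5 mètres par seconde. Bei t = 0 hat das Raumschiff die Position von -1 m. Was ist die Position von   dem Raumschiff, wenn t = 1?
Um dies zu lösen, müssen wir 1 Integral unserer Gleichung für die Geschwindigkeit v(t) = -20·t^3 + 9·t^2 + 5 finden. Mit ∫v(t)dt und Anwendung von x(0) = -1, finden wir x(t) = -5·t^4 + 3·t^3 + 5·t - 1. Wir haben die Position x(t) = -5·t^4 + 3·t^3 + 5·t - 1. Durch Einsetzen von t = 1: x(1) = 2.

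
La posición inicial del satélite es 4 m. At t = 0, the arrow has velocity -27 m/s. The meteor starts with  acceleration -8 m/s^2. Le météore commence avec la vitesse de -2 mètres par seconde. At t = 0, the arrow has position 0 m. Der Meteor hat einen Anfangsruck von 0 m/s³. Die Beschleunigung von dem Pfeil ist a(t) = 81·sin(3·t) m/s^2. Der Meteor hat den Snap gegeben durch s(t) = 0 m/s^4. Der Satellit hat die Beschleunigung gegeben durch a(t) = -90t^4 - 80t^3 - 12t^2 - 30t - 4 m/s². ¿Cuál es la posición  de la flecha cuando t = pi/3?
Para resolver esto, necesitamos tomar 2 antiderivadas de nuestra ecuación de la aceleración a(t) = 81·sin(3·t). La antiderivada de la aceleración es la velocidad. Usando v(0) = -27, obtenemos v(t) = -27·cos(3·t). La antiderivada de la velocidad, con x(0) = 0, da la posición: x(t) = -9·sin(3·t). De la ecuación de la posición x(t) = -9·sin(3·t), sustituimos t = pi/3 para obtener x = 0.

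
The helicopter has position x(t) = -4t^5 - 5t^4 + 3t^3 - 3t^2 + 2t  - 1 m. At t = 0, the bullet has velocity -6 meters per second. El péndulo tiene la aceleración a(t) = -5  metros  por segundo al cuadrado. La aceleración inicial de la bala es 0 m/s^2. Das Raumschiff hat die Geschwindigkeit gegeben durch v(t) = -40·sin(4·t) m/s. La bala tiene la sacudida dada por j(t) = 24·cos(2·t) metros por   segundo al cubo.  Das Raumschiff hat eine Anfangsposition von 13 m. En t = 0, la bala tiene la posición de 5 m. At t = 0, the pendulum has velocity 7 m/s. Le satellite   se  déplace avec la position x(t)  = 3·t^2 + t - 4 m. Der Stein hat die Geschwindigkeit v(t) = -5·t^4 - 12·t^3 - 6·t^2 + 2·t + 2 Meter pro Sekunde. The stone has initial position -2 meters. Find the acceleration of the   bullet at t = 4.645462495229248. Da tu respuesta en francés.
En partant du jerk j(t) = 24·cos(2·t), nous prenons 1 primitive. En intégrant le jerk et en utilisant la condition initiale a(0) = 0, nous obtenons a(t) = 12·sin(2·t). De l'équation de l'accélération a(t) = 12·sin(2·t), nous substituons t = 4.645462495229248 pour obtenir a = 1.60144355366421.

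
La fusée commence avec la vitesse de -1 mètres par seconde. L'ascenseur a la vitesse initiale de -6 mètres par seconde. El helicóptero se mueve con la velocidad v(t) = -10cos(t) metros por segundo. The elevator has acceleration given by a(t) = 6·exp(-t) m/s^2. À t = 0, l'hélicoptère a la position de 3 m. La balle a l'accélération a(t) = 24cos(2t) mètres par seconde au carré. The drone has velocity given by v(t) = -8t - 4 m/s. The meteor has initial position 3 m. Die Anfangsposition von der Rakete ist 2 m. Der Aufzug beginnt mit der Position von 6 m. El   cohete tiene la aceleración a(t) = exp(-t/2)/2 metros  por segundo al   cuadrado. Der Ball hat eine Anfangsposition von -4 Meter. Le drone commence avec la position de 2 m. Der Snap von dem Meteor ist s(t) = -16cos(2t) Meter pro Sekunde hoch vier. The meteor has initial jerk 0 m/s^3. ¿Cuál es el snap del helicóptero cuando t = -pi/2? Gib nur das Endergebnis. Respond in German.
s(-pi/2) = 10.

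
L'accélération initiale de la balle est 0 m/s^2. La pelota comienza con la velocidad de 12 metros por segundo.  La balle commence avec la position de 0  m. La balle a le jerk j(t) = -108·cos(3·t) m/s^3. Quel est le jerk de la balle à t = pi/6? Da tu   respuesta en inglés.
We have jerk j(t) = -108·cos(3·t). Substituting t = pi/6: j(pi/6) = 0.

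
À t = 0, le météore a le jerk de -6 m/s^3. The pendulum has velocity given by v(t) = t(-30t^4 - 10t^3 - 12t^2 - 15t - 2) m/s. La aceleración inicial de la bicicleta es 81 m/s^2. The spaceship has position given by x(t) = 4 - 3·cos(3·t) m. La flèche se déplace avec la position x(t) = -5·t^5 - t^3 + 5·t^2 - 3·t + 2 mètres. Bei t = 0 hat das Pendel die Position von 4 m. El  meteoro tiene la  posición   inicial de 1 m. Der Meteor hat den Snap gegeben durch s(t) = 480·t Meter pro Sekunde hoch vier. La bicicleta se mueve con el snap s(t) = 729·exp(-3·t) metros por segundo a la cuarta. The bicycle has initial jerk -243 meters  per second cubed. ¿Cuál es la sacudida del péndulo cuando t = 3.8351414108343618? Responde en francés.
Nous devons dériver notre équation de la vitesse v(t) = t·(-30·t^4 - 10·t^3 - 12·t^2 - 15·t - 2) 2 fois. La dérivée de la vitesse donne l'accélération: a(t) = -30·t^4 - 10·t^3 - 12·t^2 + t·(-120·t^3 - 30·t^2 - 24·t - 15) - 15·t - 2. La dérivée de l'accélération donne le jerk: j(t) = -240·t^3 - 60·t^2 + t·(-360·t^2 - 60·t - 24) - 48·t - 30. Nous avons le jerk j(t) = -240·t^3 - 60·t^2 + t·(-360·t^2 - 60·t - 24) - 48·t - 30. En substituant t = 3.8351414108343618: j(3.8351414108343618) = -35916.1957712779.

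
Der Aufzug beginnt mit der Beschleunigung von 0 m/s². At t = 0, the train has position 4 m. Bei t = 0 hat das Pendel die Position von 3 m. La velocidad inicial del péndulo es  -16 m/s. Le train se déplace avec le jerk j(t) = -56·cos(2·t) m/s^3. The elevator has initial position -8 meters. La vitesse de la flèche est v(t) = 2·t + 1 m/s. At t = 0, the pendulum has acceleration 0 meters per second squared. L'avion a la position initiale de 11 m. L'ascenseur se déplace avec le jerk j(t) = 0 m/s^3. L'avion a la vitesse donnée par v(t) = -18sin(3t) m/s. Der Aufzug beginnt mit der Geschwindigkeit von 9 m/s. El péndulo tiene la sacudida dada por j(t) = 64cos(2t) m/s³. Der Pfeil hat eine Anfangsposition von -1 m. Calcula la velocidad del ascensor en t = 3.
Debemos encontrar la antiderivada de nuestra ecuación de la sacudida j(t) = 0 2 veces. La antiderivada de la sacudida es la aceleración. Usando a(0) = 0, obtenemos a(t) = 0. Tomando ∫a(t)dt y aplicando v(0) = 9, encontramos v(t) = 9. De la ecuación de la velocidad v(t) = 9, sustituimos t = 3 para obtener v = 9.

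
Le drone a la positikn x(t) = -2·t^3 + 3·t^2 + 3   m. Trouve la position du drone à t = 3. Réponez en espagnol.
Tenemos la posición x(t) = -2·t^3 + 3·t^2 + 3. Sustituyendo t = 3: x(3) = -24.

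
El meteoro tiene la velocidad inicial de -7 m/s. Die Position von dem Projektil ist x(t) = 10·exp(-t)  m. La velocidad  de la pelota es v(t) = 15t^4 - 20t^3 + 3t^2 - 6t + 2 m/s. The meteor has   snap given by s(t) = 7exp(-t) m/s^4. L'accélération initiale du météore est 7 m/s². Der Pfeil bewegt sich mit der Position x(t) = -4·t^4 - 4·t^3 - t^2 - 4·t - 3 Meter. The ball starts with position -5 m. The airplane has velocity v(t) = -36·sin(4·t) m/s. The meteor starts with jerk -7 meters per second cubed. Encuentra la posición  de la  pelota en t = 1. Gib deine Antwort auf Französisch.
En partant de la vitesse v(t) = 15·t^4 - 20·t^3 + 3·t^2 - 6·t + 2, nous prenons 1 intégrale. En prenant ∫v(t)dt et en appliquant x(0) = -5, nous trouvons x(t) = 3·t^5 - 5·t^4 + t^3 - 3·t^2 + 2·t - 5. Nous avons la position x(t) = 3·t^5 - 5·t^4 + t^3 - 3·t^2 + 2·t - 5. En substituant t = 1: x(1) = -7.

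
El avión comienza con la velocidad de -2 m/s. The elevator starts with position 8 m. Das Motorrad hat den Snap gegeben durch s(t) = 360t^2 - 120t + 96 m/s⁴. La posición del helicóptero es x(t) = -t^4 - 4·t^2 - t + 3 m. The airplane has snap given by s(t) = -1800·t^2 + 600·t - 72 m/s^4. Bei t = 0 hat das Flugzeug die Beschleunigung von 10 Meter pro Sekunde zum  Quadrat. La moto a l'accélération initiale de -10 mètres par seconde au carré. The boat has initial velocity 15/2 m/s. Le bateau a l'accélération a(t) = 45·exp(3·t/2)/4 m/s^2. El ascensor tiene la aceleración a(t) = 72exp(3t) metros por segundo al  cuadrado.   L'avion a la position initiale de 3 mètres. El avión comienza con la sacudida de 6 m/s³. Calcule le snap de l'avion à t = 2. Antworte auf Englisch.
We have snap s(t) = -1800·t^2 + 600·t - 72. Substituting t = 2: s(2) = -6072.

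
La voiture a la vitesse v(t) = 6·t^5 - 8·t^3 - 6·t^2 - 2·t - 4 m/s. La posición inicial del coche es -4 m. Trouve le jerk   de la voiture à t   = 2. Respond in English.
We must differentiate our velocity equation v(t) = 6·t^5 - 8·t^3 - 6·t^2 - 2·t - 4 2 times. The derivative of velocity gives acceleration: a(t) = 30·t^4 - 24·t^2 - 12·t - 2. Differentiating acceleration, we get jerk: j(t) = 120·t^3 - 48·t - 12. We have jerk j(t) = 120·t^3 - 48·t - 12. Substituting t = 2: j(2) = 852.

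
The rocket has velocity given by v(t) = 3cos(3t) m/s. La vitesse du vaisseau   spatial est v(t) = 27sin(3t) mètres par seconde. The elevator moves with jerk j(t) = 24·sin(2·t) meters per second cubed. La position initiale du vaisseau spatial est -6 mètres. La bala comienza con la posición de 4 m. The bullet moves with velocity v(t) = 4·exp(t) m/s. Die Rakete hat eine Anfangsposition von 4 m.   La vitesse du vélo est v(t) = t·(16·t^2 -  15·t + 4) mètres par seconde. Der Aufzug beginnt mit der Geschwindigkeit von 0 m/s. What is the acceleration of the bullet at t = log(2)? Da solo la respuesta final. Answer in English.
a(log(2)) = 8.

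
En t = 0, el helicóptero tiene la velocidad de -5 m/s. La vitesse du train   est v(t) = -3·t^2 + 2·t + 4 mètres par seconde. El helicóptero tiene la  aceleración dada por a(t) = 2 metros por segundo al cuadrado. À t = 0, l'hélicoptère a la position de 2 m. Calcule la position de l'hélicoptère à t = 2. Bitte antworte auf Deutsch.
Ausgehend von der Beschleunigung a(t) = 2, nehmen wir 2 Stammfunktionen. Das Integral von der Beschleunigung, mit v(0) = -5, ergibt die Geschwindigkeit: v(t) = 2·t - 5. Mit ∫v(t)dt und Anwendung von x(0) = 2, finden wir x(t) = t^2 - 5·t + 2. Mit x(t) = t^2 - 5·t + 2 und Einsetzen von t = 2, finden wir x = -4.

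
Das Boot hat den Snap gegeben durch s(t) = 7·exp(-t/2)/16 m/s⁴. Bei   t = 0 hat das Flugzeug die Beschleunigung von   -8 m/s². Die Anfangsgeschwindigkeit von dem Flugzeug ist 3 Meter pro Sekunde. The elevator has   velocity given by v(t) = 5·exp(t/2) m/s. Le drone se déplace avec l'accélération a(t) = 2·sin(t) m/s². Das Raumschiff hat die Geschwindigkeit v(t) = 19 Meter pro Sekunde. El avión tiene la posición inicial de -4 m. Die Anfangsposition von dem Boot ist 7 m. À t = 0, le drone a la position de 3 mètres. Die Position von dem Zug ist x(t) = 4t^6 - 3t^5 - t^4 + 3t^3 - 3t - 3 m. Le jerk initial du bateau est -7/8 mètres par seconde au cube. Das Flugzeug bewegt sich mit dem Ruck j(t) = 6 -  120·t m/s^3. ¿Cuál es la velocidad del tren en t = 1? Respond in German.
Ausgehend von der Position x(t) = 4·t^6 - 3·t^5 - t^4 + 3·t^3 - 3·t - 3, nehmen wir 1 Ableitung. Durch Ableiten von der Position erhalten wir die Geschwindigkeit: v(t) = 24·t^5 - 15·t^4 - 4·t^3 + 9·t^2 - 3. Mit v(t) = 24·t^5 - 15·t^4 - 4·t^3 + 9·t^2 - 3 und Einsetzen von t = 1, finden wir v = 11.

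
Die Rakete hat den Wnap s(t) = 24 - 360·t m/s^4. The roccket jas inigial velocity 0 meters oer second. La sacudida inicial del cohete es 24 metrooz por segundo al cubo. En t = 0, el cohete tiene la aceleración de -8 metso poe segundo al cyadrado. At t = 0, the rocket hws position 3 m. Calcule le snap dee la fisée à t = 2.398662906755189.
Nous avons le snap s(t) = 24 - 360·t. En substituant t = 2.398662906755189: s(2.398662906755189) = -839.518646431868.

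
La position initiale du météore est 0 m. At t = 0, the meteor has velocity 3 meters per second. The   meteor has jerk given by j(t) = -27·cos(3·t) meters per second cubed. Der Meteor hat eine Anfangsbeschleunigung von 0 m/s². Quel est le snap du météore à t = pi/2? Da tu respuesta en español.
Partiendo de la sacudida j(t) = -27·cos(3·t), tomamos 1 derivada. Derivando la sacudida, obtenemos el snap: s(t) = 81·sin(3·t). Usando s(t) = 81·sin(3·t) y sustituyendo t = pi/2, encontramos s = -81.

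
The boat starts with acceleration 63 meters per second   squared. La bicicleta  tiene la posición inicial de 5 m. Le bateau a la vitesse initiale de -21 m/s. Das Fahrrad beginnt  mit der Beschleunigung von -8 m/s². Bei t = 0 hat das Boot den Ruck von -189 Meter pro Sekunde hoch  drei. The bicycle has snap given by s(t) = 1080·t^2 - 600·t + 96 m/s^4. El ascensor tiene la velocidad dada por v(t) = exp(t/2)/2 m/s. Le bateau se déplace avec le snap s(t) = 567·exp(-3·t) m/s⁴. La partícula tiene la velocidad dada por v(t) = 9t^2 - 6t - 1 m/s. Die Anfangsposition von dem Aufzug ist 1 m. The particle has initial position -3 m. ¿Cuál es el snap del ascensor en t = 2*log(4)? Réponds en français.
Pour résoudre ceci, nous devons prendre 3 dérivées de notre équation de la vitesse v(t) = exp(t/2)/2. En dérivant la vitesse, nous obtenons l'accélération: a(t) = exp(t/2)/4. En dérivant l'accélération, nous obtenons le jerk: j(t) = exp(t/2)/8. En prenant d/dt de j(t), nous trouvons s(t) = exp(t/2)/16. De l'équation du snap s(t) = exp(t/2)/16, nous substituons t = 2*log(4) pour obtenir s = 1/4.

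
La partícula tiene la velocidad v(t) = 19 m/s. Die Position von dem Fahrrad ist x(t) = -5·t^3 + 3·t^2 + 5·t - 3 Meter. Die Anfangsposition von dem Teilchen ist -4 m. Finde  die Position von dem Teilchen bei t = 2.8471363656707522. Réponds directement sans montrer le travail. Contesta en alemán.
x(2.8471363656707522) = 50.0955909477443.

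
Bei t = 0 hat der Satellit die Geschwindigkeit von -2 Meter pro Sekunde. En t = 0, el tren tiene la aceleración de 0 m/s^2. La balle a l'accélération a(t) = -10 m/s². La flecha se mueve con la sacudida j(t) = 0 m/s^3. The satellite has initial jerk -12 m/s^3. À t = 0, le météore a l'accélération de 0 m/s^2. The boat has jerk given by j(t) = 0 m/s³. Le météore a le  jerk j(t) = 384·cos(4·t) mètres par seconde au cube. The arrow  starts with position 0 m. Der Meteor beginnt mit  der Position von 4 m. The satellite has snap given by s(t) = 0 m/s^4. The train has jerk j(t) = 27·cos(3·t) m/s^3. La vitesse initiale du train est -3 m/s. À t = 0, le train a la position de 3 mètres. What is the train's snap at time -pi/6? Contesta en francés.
En partant du jerk j(t) = 27·cos(3·t), nous prenons 1 dérivée. En dérivant le jerk, nous obtenons le snap: s(t) = -81·sin(3·t). En utilisant s(t) = -81·sin(3·t) et en substituant t = -pi/6, nous trouvons s = 81.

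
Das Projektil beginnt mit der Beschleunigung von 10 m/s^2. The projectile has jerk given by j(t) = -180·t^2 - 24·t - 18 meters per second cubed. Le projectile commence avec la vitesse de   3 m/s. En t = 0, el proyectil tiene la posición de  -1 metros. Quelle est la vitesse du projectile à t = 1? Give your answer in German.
Wir müssen das Integral unserer Gleichung für den Ruck j(t) = -180·t^2 - 24·t - 18 2-mal finden. Durch Integration von dem Ruck und Verwendung der Anfangsbedingung a(0) = 10, erhalten wir a(t) = -60·t^3 - 12·t^2 - 18·t + 10. Durch Integration von der Beschleunigung und Verwendung der Anfangsbedingung v(0) = 3, erhalten wir v(t) = -15·t^4 - 4·t^3 - 9·t^2 + 10·t + 3. Aus der Gleichung für die Geschwindigkeit v(t) = -15·t^4 - 4·t^3 - 9·t^2 + 10·t + 3, setzen wir t = 1 ein und erhalten v = -15.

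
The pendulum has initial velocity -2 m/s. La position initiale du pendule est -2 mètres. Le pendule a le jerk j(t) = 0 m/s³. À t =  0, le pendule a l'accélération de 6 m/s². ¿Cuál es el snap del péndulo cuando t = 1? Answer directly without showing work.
La respuesta es 0.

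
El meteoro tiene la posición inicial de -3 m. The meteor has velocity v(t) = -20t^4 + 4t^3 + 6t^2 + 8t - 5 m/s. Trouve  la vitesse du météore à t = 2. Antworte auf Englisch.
From the given velocity equation v(t) = -20·t^4 + 4·t^3 + 6·t^2 + 8·t - 5, we substitute t = 2 to get v = -253.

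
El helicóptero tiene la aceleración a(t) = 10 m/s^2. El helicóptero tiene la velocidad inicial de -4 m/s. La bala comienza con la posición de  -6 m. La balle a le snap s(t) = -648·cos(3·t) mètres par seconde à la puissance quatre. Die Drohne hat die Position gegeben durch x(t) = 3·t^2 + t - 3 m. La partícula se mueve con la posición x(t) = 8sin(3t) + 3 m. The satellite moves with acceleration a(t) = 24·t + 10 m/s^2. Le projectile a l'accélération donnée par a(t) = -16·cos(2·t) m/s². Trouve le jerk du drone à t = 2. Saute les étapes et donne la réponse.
Le jerk à t = 2 est j = 0.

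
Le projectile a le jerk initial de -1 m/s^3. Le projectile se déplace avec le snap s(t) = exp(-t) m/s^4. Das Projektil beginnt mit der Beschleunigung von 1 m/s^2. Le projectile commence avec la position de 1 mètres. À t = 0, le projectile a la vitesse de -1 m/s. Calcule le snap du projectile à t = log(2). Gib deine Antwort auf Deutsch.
Mit s(t) = exp(-t) und Einsetzen von t = log(2), finden wir s = 1/2.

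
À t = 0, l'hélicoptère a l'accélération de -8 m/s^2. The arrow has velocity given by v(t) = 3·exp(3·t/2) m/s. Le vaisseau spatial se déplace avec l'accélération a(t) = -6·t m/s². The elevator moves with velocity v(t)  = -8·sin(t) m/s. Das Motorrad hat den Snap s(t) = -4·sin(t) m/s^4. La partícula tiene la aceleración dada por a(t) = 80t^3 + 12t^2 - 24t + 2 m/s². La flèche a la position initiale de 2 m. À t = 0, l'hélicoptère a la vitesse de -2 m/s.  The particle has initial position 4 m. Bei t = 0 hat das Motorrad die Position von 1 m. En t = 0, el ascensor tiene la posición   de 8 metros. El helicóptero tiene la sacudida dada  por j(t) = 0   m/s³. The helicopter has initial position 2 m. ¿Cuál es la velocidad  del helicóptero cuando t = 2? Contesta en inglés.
We need to integrate our jerk equation j(t) = 0 2 times. The antiderivative of jerk is acceleration. Using a(0) = -8, we get a(t) = -8. Taking ∫a(t)dt and applying v(0) = -2, we find v(t) = -8·t - 2. Using v(t) = -8·t - 2 and substituting t = 2, we find v = -18.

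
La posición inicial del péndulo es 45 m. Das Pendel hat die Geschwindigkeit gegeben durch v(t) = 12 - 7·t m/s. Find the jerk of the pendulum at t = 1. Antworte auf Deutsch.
Wir müssen unsere Gleichung für die Geschwindigkeit v(t) = 12 - 7·t 2-mal ableiten. Mit d/dt von v(t) finden wir a(t) = -7. Mit d/dt von a(t) finden wir j(t) = 0. Wir haben den Ruck j(t) = 0. Durch Einsetzen von t = 1: j(1) = 0.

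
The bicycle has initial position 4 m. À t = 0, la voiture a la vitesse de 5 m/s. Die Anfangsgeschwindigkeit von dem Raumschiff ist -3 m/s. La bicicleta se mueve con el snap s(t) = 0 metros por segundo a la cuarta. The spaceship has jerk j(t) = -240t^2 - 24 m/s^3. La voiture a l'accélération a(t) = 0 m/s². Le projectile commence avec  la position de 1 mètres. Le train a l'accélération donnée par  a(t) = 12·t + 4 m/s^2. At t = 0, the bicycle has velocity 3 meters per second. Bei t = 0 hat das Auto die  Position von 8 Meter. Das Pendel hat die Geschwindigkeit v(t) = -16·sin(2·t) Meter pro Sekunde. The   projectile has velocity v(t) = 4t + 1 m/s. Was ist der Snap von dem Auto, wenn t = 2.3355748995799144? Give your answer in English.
To solve this, we need to take 2 derivatives of our acceleration equation a(t) = 0. Differentiating acceleration, we get jerk: j(t) = 0. Taking d/dt of j(t), we find s(t) = 0. From the given snap equation s(t) = 0, we substitute t = 2.3355748995799144 to get s = 0.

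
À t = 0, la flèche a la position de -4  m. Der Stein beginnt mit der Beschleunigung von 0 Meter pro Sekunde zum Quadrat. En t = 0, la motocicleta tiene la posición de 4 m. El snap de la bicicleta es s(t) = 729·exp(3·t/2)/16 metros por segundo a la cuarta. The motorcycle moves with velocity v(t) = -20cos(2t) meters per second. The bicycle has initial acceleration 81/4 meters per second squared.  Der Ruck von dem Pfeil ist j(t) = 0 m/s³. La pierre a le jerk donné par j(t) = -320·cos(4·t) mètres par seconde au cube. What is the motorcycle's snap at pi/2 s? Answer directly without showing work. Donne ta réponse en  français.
À t = pi/2, s = 0.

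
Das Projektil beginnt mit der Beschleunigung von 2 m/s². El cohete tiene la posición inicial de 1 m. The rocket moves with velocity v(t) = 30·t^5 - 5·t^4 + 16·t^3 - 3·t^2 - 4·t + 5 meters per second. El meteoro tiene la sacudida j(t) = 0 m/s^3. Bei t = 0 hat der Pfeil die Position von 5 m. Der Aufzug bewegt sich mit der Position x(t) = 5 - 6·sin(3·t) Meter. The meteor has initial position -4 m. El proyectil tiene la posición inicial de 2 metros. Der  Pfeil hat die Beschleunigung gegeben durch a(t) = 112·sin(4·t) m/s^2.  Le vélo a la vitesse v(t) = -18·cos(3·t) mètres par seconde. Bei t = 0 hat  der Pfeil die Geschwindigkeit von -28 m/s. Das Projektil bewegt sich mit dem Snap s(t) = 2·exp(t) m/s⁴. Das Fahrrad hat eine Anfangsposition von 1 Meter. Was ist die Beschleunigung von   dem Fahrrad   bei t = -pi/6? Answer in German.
Ausgehend von der Geschwindigkeit v(t) = -18·cos(3·t), nehmen wir 1 Ableitung. Mit d/dt von v(t) finden wir a(t) = 54·sin(3·t). Aus der Gleichung für die Beschleunigung a(t) = 54·sin(3·t), setzen wir t = -pi/6 ein und erhalten a = -54.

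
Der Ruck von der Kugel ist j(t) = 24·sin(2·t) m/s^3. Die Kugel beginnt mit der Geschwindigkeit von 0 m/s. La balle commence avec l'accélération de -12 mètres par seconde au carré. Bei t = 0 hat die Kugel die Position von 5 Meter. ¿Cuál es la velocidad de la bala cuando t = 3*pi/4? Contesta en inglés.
We must find the integral of our jerk equation j(t) = 24·sin(2·t) 2 times. The antiderivative of jerk is acceleration. Using a(0) = -12, we get a(t) = -12·cos(2·t). Integrating acceleration and using the initial condition v(0) = 0, we get v(t) = -6·sin(2·t). From the given velocity equation v(t) = -6·sin(2·t), we substitute t = 3*pi/4 to get v = 6.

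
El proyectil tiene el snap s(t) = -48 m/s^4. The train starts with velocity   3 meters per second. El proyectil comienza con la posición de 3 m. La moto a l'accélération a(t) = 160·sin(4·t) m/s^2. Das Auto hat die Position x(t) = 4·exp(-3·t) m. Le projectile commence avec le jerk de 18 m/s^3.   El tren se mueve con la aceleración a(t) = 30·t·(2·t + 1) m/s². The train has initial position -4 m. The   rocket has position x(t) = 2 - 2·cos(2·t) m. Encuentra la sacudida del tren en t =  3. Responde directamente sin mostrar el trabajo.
En t = 3, j = 390.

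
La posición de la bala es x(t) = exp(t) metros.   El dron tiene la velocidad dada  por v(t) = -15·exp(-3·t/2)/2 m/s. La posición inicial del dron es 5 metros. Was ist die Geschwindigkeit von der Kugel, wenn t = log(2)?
Um dies zu lösen, müssen wir 1 Ableitung unserer Gleichung für die Position x(t) = exp(t) nehmen. Mit d/dt von x(t) finden wir v(t) = exp(t). Wir haben die Geschwindigkeit v(t) = exp(t). Durch Einsetzen von t = log(2): v(log(2)) = 2.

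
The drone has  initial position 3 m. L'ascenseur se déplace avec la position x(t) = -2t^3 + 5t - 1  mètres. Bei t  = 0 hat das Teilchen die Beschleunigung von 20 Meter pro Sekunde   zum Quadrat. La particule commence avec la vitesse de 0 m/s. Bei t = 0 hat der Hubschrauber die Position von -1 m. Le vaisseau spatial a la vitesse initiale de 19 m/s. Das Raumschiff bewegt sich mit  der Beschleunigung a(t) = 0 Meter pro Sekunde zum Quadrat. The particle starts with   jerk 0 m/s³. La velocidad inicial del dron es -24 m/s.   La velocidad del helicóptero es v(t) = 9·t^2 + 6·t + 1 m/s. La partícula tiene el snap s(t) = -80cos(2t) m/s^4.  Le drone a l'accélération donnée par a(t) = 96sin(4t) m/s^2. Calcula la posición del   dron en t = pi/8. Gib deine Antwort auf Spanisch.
Necesitamos integrar nuestra ecuación de la aceleración a(t) = 96·sin(4·t) 2 veces. Integrando la aceleración y usando la condición inicial v(0) = -24, obtenemos v(t) = -24·cos(4·t). Tomando ∫v(t)dt y aplicando x(0) = 3, encontramos x(t) = 3 - 6·sin(4·t). De la ecuación de la posición x(t) = 3 - 6·sin(4·t), sustituimos t = pi/8 para obtener x = -3.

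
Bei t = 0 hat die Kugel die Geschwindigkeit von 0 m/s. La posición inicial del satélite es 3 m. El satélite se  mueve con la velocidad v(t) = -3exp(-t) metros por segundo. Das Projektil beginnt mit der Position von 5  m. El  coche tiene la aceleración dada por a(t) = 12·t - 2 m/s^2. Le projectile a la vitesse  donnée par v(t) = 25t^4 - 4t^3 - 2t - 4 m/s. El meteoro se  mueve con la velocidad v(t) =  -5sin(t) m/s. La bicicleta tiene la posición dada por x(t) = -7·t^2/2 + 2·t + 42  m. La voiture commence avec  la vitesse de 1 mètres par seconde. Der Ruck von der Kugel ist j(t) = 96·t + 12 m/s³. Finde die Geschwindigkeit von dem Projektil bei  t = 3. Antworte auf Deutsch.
Wir haben die Geschwindigkeit v(t) = 25·t^4 - 4·t^3 - 2·t - 4. Durch Einsetzen von t = 3: v(3) = 1907.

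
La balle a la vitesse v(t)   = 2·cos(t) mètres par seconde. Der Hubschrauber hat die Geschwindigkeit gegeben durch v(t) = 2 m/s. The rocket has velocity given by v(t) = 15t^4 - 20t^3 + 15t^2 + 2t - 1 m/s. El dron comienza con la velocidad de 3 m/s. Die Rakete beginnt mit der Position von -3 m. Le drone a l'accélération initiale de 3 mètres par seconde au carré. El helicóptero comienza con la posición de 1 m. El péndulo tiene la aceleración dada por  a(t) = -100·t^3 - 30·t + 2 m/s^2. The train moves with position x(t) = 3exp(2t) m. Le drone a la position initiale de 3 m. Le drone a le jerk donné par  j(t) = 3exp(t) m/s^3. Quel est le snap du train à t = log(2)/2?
Pour résoudre ceci, nous devons prendre 4 dérivées de notre équation de la position x(t) = 3·exp(2·t). En prenant d/dt de x(t), nous trouvons v(t) = 6·exp(2·t). La dérivée de la vitesse donne l'accélération: a(t) = 12·exp(2·t). La dérivée de l'accélération donne le jerk: j(t) = 24·exp(2·t). En dérivant le jerk, nous obtenons le snap: s(t) = 48·exp(2·t). En utilisant s(t) = 48·exp(2·t) et en substituant t = log(2)/2, nous trouvons s = 96.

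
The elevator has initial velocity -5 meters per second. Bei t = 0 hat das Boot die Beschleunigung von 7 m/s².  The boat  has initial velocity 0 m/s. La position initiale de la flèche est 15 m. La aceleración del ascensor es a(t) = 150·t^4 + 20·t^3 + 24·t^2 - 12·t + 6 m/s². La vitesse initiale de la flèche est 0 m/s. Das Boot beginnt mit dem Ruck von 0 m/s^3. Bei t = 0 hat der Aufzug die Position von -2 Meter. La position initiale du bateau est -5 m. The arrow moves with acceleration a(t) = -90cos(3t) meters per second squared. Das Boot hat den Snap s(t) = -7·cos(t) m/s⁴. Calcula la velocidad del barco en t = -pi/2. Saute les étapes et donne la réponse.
En t = -pi/2, v = -7.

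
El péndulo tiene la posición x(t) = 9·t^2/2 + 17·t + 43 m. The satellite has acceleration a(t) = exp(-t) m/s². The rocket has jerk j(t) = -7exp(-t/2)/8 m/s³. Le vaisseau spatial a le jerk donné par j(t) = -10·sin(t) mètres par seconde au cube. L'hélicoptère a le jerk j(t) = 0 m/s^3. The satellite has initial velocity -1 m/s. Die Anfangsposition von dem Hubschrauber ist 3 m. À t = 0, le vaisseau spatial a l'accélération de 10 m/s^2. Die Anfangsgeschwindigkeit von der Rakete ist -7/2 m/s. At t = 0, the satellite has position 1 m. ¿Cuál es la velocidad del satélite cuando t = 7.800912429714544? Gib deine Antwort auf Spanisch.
Debemos encontrar la antiderivada de nuestra ecuación de la aceleración a(t) = exp(-t) 1 vez. Tomando ∫a(t)dt y aplicando v(0) = -1, encontramos v(t) = -exp(-t). De la ecuación de la velocidad v(t) = -exp(-t), sustituimos t = 7.800912429714544 para obtener v = -0.000409361295115933.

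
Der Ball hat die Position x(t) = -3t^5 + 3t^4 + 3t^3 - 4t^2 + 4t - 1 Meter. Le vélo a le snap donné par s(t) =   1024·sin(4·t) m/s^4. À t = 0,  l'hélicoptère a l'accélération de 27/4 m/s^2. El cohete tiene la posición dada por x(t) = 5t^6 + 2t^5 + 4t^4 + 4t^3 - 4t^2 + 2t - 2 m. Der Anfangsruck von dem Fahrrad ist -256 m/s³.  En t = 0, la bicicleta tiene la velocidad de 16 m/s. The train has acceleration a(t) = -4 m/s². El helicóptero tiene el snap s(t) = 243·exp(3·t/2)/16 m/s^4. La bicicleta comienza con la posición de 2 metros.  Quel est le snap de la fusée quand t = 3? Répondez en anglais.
Starting from position x(t) = 5·t^6 + 2·t^5 + 4·t^4 + 4·t^3 - 4·t^2 + 2·t - 2, we take 4 derivatives. The derivative of position gives velocity: v(t) = 30·t^5 + 10·t^4 + 16·t^3 + 12·t^2 - 8·t + 2. Differentiating velocity, we get acceleration: a(t) = 150·t^4 + 40·t^3 + 48·t^2 + 24·t - 8. The derivative of acceleration gives jerk: j(t) = 600·t^3 + 120·t^2 + 96·t + 24. The derivative of jerk gives snap: s(t) = 1800·t^2 + 240·t + 96. We have snap s(t) = 1800·t^2 + 240·t + 96. Substituting t = 3: s(3) = 17016.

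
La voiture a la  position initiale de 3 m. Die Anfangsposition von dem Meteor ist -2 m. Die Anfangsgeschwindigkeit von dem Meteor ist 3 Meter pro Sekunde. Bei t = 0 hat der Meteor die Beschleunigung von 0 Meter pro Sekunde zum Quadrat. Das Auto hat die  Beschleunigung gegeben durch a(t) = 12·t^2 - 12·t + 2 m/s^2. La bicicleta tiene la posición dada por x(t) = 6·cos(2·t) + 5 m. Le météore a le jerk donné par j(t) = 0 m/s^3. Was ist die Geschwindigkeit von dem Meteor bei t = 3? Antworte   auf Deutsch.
Wir müssen unsere Gleichung für den Ruck j(t) = 0 2-mal integrieren. Die Stammfunktion von dem Ruck, mit a(0) = 0, ergibt die Beschleunigung: a(t) = 0. Mit ∫a(t)dt und Anwendung von v(0) = 3, finden wir v(t) = 3. Mit v(t) = 3 und Einsetzen von t = 3, finden wir v = 3.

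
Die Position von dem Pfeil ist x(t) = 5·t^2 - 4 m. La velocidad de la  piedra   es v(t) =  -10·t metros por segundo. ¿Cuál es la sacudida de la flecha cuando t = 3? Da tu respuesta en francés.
En partant de la position x(t) = 5·t^2 - 4, nous prenons 3 dérivées. En prenant d/dt de x(t), nous trouvons v(t) = 10·t. En dérivant la vitesse, nous obtenons l'accélération: a(t) = 10. En prenant d/dt de a(t), nous trouvons j(t) = 0. En utilisant j(t) = 0 et en substituant t = 3, nous trouvons j = 0.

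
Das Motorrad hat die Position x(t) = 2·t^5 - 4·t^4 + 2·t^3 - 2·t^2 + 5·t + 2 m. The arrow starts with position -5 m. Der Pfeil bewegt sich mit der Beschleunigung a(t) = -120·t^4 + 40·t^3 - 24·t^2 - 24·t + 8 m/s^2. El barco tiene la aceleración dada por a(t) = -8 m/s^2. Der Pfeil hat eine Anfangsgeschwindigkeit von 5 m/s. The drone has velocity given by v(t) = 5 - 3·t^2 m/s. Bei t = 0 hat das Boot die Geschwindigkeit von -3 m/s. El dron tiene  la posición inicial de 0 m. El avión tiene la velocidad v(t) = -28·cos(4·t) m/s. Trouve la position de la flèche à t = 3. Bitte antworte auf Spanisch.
Necesitamos integrar nuestra ecuación de la aceleración a(t) = -120·t^4 + 40·t^3 - 24·t^2 - 24·t + 8 2 veces. La antiderivada de la aceleración, con v(0) = 5, da la velocidad: v(t) = -24·t^5 + 10·t^4 - 8·t^3 - 12·t^2 + 8·t + 5. La antiderivada de la velocidad es la posición. Usando x(0) = -5, obtenemos x(t) = -4·t^6 + 2·t^5 - 2·t^4 - 4·t^3 + 4·t^2 + 5·t - 5. Tenemos la posición x(t) = -4·t^6 + 2·t^5 - 2·t^4 - 4·t^3 + 4·t^2 + 5·t - 5. Sustituyendo t = 3: x(3) = -2654.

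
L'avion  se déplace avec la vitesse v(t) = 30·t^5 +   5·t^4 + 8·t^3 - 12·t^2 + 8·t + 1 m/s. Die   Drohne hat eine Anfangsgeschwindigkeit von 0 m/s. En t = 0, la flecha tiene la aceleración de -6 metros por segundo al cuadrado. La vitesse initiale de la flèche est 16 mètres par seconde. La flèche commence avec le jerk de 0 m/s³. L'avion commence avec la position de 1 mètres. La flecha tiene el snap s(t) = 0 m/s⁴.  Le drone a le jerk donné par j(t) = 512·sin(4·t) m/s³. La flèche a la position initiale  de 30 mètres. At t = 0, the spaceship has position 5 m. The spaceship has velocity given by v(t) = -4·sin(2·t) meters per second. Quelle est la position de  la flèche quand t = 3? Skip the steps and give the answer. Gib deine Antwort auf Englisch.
The answer is 51.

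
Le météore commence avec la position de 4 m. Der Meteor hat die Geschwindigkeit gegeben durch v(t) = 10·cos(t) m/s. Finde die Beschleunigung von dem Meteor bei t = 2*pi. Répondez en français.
En partant de la vitesse v(t) = 10·cos(t), nous prenons 1 dérivée. En dérivant la vitesse, nous obtenons l'accélération: a(t) = -10·sin(t). En utilisant a(t) = -10·sin(t) et en substituant t = 2*pi, nous trouvons a = 0.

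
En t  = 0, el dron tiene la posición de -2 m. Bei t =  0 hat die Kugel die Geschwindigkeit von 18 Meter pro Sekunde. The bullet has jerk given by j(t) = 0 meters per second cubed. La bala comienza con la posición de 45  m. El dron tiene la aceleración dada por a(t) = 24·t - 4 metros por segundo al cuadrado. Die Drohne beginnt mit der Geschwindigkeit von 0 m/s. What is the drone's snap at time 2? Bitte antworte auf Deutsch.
Wir müssen unsere Gleichung für die Beschleunigung a(t) = 24·t - 4 2-mal ableiten. Durch Ableiten von der Beschleunigung erhalten wir den Ruck: j(t) = 24. Mit d/dt von j(t) finden wir s(t) = 0. Wir haben den Snap s(t) = 0. Durch Einsetzen von t = 2: s(2) = 0.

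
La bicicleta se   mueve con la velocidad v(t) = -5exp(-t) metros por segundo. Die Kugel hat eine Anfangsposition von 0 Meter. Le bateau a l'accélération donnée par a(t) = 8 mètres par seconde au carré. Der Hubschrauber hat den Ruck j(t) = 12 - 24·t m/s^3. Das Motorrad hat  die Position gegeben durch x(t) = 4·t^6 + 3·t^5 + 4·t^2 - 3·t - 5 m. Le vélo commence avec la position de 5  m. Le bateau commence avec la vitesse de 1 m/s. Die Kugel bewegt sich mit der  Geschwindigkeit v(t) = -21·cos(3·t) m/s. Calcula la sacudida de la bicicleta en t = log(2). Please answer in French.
En partant de la vitesse v(t) = -5·exp(-t), nous prenons 2 dérivées. En prenant d/dt de v(t), nous trouvons a(t) = 5·exp(-t). En prenant d/dt de a(t), nous trouvons j(t) = -5·exp(-t). Nous avons le jerk j(t) = -5·exp(-t). En substituant t = log(2): j(log(2)) = -5/2.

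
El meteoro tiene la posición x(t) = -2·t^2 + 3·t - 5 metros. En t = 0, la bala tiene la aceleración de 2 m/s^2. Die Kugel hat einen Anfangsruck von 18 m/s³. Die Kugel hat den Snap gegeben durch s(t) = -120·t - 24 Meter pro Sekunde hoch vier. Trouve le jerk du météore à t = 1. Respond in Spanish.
Partiendo de la posición x(t) = -2·t^2 + 3·t - 5, tomamos 3 derivadas. Derivando la posición, obtenemos la velocidad: v(t) = 3 - 4·t. Derivando la velocidad, obtenemos la aceleración: a(t) = -4. Tomando d/dt de a(t), encontramos j(t) = 0. De la ecuación de la sacudida j(t) = 0, sustituimos t = 1 para obtener j = 0.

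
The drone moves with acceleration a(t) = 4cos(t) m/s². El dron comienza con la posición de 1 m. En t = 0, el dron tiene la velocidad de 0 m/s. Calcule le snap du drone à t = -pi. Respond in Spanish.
Para resolver esto, necesitamos tomar 2 derivadas de nuestra ecuación de la aceleración a(t) = 4·cos(t). La derivada de la aceleración da la sacudida: j(t) = -4·sin(t). Tomando d/dt de j(t), encontramos s(t) = -4·cos(t). Tenemos el snap s(t) = -4·cos(t). Sustituyendo t = -pi: s(-pi) = 4.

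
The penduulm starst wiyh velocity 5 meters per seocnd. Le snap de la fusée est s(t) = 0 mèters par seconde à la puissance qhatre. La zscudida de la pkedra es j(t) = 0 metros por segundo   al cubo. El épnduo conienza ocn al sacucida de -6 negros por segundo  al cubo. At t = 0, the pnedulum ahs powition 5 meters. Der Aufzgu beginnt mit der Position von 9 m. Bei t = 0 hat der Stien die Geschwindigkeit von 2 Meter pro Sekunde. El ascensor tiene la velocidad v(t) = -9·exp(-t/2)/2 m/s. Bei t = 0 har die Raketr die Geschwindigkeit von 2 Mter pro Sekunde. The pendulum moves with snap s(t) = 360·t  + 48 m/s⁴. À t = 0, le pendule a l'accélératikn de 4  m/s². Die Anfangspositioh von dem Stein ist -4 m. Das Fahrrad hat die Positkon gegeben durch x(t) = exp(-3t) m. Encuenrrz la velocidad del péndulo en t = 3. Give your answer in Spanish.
Para resolver esto, necesitamos tomar 3 antiderivadas de nuestra ecuación del snap s(t) = 360·t + 48. La integral del snap es la sacudida. Usando j(0) = -6, obtenemos j(t) = 180·t^2 + 48·t - 6. Integrando la sacudida y usando la condición inicial a(0) = 4, obtenemos a(t) = 60·t^3 + 24·t^2 - 6·t + 4. La integral de la aceleración es la velocidad. Usando v(0) = 5, obtenemos v(t) = 15·t^4 + 8·t^3 - 3·t^2 + 4·t + 5. Tenemos la velocidad v(t) = 15·t^4 + 8·t^3 - 3·t^2 + 4·t + 5. Sustituyendo t = 3: v(3) = 1421.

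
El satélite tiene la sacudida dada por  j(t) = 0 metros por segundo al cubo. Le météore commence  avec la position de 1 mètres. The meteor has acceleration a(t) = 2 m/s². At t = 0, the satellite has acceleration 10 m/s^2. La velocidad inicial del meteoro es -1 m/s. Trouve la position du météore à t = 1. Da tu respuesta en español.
Partiendo de la aceleración a(t) = 2, tomamos 2 antiderivadas. Integrando la aceleración y usando la condición inicial v(0) = -1, obtenemos v(t) = 2·t - 1. La integral de la velocidad es la posición. Usando x(0) = 1, obtenemos x(t) = t^2 - t + 1. Tenemos la posición x(t) = t^2 - t + 1. Sustituyendo t = 1: x(1) = 1.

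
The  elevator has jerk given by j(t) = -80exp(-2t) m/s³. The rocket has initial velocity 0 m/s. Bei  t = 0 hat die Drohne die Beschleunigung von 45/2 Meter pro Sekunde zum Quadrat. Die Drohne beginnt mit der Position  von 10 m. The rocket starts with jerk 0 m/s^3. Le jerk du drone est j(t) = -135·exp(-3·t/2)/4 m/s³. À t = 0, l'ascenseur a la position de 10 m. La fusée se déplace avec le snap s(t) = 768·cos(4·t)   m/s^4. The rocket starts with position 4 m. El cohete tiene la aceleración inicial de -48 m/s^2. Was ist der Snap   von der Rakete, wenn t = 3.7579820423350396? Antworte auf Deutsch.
Aus der Gleichung für den Snap s(t) = 768·cos(4·t), setzen wir t = 3.7579820423350396 ein und erhalten s = -599.085851649571.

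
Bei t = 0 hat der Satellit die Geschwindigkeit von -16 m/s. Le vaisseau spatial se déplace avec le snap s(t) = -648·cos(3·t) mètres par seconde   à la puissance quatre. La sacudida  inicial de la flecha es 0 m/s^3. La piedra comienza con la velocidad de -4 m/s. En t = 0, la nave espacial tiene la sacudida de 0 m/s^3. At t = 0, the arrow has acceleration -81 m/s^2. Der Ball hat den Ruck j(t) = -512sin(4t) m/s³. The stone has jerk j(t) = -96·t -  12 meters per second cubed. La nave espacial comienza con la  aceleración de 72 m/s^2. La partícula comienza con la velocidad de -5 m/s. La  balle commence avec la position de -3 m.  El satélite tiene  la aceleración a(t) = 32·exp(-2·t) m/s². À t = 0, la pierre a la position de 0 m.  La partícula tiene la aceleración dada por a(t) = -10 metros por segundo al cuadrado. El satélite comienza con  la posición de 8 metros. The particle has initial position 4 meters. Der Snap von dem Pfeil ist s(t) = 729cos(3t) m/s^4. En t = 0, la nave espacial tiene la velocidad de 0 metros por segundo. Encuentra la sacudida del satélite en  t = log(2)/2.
Para resolver esto, necesitamos tomar 1 derivada de nuestra ecuación de la aceleración a(t) = 32·exp(-2·t). La derivada de la aceleración da la sacudida: j(t) = -64·exp(-2·t). Usando j(t) = -64·exp(-2·t) y sustituyendo t = log(2)/2, encontramos j = -32.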